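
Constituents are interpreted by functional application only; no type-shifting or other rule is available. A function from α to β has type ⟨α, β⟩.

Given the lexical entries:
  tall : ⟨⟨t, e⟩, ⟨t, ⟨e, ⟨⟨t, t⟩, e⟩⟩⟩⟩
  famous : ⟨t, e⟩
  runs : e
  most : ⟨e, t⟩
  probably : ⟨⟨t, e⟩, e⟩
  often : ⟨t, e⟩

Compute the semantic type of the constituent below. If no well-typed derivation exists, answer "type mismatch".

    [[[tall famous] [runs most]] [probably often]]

[tall famous]: functor tall : ⟨⟨t, e⟩, ⟨t, ⟨e, ⟨⟨t, t⟩, e⟩⟩⟩⟩, argument famous : ⟨t, e⟩; result ⟨t, ⟨e, ⟨⟨t, t⟩, e⟩⟩⟩.
[runs most]: functor most : ⟨e, t⟩, argument runs : e; result t.
[[tall famous] [runs most]]: functor [tall famous] : ⟨t, ⟨e, ⟨⟨t, t⟩, e⟩⟩⟩, argument [runs most] : t; result ⟨e, ⟨⟨t, t⟩, e⟩⟩.
[probably often]: functor probably : ⟨⟨t, e⟩, e⟩, argument often : ⟨t, e⟩; result e.
[[[tall famous] [runs most]] [probably often]]: functor [[tall famous] [runs most]] : ⟨e, ⟨⟨t, t⟩, e⟩⟩, argument [probably often] : e; result ⟨⟨t, t⟩, e⟩.

⟨⟨t, t⟩, e⟩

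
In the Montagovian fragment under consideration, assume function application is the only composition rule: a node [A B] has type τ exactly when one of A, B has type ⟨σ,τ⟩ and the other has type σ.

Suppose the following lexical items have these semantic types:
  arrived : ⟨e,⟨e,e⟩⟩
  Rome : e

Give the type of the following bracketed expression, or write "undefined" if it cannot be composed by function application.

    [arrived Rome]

⟨e,e⟩

[arrived Rome]: functor arrived : ⟨e,⟨e,e⟩⟩, argument Rome : e; result ⟨e,e⟩.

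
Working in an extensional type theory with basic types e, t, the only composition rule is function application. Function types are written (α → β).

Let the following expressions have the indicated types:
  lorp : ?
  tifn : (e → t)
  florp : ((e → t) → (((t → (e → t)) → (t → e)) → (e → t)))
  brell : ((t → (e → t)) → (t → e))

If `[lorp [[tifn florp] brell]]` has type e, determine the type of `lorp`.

[lorp [[tifn florp] brell]] is required to be e. [[tifn florp] brell] : (e → t) cannot yield e as functor, so lorp : ((e → t) → e).

((e → t) → e)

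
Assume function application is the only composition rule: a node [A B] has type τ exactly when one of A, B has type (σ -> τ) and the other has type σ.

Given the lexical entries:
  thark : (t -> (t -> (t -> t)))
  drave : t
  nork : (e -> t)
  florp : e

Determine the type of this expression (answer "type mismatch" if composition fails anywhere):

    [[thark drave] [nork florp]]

[thark drave]: functor thark : (t -> (t -> (t -> t))), argument drave : t; result (t -> (t -> t)).
[nork florp]: functor nork : (e -> t), argument florp : e; result t.
[[thark drave] [nork florp]]: functor [thark drave] : (t -> (t -> t)), argument [nork florp] : t; result (t -> t).

(t -> t)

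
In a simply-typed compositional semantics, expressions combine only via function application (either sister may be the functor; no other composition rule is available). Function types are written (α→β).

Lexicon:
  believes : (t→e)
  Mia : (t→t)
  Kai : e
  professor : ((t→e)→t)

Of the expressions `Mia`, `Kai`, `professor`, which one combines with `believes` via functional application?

professor

Mia : (t→t) — does not combine with believes.
Kai : e — does not combine with believes.
professor — combines: professor : ((t→e)→t) takes believes : (t→e) as argument, giving t.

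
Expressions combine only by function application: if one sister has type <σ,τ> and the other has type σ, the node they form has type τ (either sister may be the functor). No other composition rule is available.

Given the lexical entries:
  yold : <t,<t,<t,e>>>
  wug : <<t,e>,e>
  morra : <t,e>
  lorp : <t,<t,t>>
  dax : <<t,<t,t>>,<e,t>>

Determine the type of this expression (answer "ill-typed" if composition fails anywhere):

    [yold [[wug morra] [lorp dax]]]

[wug morra] — wug of type <<t,e>,e> combines with morra of type <t,e>: type e.
[lorp dax] — dax of type <<t,<t,t>>,<e,t>> combines with lorp of type <t,<t,t>>: type <e,t>.
[[wug morra] [lorp dax]] — [lorp dax] of type <e,t> combines with [wug morra] of type e: type t.
[yold [[wug morra] [lorp dax]]] — yold of type <t,<t,<t,e>>> combines with [[wug morra] [lorp dax]] of type t: type <t,<t,e>>.

<t,<t,e>>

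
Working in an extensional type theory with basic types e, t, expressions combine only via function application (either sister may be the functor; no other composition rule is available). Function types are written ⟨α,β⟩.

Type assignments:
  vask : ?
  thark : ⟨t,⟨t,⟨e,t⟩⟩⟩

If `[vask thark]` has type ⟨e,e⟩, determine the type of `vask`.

⟨⟨t,⟨t,⟨e,t⟩⟩⟩,⟨e,e⟩⟩

[vask thark] is required to be ⟨e,e⟩. thark : ⟨t,⟨t,⟨e,t⟩⟩⟩ cannot yield ⟨e,e⟩ as functor, so vask : ⟨⟨t,⟨t,⟨e,t⟩⟩⟩,⟨e,e⟩⟩.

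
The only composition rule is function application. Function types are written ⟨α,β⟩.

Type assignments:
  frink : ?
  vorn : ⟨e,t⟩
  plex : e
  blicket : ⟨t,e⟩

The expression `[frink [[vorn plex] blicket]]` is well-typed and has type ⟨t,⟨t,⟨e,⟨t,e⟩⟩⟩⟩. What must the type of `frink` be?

[frink [[vorn plex] blicket]] must have type ⟨t,⟨t,⟨e,⟨t,e⟩⟩⟩⟩. The sister [[vorn plex] blicket] has type e; that is not a function onto ⟨t,⟨t,⟨e,⟨t,e⟩⟩⟩⟩, so frink must be the functor, of type ⟨e,⟨t,⟨t,⟨e,⟨t,e⟩⟩⟩⟩⟩.

⟨e,⟨t,⟨t,⟨e,⟨t,e⟩⟩⟩⟩⟩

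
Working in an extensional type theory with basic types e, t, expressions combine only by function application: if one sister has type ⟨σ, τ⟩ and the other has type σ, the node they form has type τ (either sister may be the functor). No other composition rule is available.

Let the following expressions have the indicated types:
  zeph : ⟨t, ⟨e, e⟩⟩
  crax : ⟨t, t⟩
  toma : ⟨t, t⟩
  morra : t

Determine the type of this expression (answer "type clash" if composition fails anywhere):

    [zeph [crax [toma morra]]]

⟨e, e⟩

[toma morra] — toma of type ⟨t, t⟩ combines with morra of type t: type t.
[crax [toma morra]] — crax of type ⟨t, t⟩ combines with [toma morra] of type t: type t.
[zeph [crax [toma morra]]] — zeph of type ⟨t, ⟨e, e⟩⟩ combines with [crax [toma morra]] of type t: type ⟨e, e⟩.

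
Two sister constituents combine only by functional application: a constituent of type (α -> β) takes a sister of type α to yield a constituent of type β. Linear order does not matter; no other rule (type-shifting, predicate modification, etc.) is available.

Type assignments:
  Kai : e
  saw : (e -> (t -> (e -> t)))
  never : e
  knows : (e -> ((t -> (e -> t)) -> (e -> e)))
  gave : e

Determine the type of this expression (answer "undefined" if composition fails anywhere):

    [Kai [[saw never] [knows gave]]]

e

At [saw never], saw : (e -> (t -> (e -> t))) takes never : e, giving (t -> (e -> t)).
At [knows gave], knows : (e -> ((t -> (e -> t)) -> (e -> e))) takes gave : e, giving ((t -> (e -> t)) -> (e -> e)).
At [[saw never] [knows gave]], [knows gave] : ((t -> (e -> t)) -> (e -> e)) takes [saw never] : (t -> (e -> t)), giving (e -> e).
At [Kai [[saw never] [knows gave]]], [[saw never] [knows gave]] : (e -> e) takes Kai : e, giving e.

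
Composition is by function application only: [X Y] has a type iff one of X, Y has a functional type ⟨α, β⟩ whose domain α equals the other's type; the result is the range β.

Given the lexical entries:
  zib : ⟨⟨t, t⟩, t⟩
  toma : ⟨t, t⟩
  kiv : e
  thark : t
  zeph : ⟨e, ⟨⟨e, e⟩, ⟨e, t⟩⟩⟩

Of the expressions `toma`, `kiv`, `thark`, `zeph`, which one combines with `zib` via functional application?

toma

toma — combines: zib : ⟨⟨t, t⟩, t⟩ takes toma : ⟨t, t⟩ as argument, giving t.
kiv : e — neither side's domain matches the other.
thark : t — neither side's domain matches the other.
zeph : ⟨e, ⟨⟨e, e⟩, ⟨e, t⟩⟩⟩ — neither side's domain matches the other.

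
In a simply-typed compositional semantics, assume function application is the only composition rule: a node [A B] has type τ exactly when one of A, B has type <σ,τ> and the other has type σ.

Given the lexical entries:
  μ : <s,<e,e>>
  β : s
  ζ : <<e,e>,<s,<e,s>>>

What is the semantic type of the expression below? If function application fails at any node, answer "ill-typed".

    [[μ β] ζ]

<s,<e,s>>

[μ β]: functor μ : <s,<e,e>>, argument β : s; result <e,e>.
[[μ β] ζ]: functor ζ : <<e,e>,<s,<e,s>>>, argument [μ β] : <e,e>; result <s,<e,s>>.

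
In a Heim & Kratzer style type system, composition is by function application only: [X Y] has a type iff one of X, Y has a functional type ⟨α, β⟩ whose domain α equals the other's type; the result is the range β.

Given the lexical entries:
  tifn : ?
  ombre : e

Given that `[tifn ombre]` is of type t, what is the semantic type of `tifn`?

[tifn ombre] is required to be t. ombre : e cannot yield t as functor, so tifn : ⟨e, t⟩.

⟨e, t⟩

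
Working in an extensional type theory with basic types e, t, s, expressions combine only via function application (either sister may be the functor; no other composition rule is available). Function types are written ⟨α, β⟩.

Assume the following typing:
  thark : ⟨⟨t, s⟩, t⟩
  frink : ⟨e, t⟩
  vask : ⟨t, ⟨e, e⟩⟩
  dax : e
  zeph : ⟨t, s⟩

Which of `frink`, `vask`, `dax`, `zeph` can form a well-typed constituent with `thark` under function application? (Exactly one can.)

zeph

frink : ⟨e, t⟩ — neither side's domain matches the other.
vask : ⟨t, ⟨e, e⟩⟩ — neither side's domain matches the other.
dax : e — neither side's domain matches the other.
zeph — combines: thark : ⟨⟨t, s⟩, t⟩ takes zeph : ⟨t, s⟩ as argument, giving t.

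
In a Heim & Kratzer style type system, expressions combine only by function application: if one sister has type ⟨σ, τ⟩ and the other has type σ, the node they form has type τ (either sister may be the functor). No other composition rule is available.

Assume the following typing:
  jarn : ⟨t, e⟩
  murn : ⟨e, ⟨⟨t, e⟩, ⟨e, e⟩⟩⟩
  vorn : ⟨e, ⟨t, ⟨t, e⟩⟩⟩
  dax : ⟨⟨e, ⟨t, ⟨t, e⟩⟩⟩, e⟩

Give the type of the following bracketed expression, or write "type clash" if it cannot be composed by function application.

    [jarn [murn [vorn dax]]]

⟨e, e⟩

[vorn dax]: functor dax : ⟨⟨e, ⟨t, ⟨t, e⟩⟩⟩, e⟩, argument vorn : ⟨e, ⟨t, ⟨t, e⟩⟩⟩; result e.
[murn [vorn dax]]: functor murn : ⟨e, ⟨⟨t, e⟩, ⟨e, e⟩⟩⟩, argument [vorn dax] : e; result ⟨⟨t, e⟩, ⟨e, e⟩⟩.
[jarn [murn [vorn dax]]]: functor [murn [vorn dax]] : ⟨⟨t, e⟩, ⟨e, e⟩⟩, argument jarn : ⟨t, e⟩; result ⟨e, e⟩.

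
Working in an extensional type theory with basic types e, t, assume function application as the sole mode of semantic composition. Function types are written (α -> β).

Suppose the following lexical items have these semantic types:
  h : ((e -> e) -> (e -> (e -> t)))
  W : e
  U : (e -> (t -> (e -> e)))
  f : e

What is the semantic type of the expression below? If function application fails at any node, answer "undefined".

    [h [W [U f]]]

undefined

[U f]: (e -> (t -> (e -> e))) applied to e yields (t -> (e -> e)).
At [W [U f]]: neither e nor (t -> (e -> e)) can take the other as argument; the node is ill-typed.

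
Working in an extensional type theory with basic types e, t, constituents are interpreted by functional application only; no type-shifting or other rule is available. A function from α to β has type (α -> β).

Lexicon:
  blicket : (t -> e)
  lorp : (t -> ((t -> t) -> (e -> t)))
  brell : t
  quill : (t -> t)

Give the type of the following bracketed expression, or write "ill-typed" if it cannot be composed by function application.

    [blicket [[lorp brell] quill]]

ill-typed

[lorp brell]: (t -> ((t -> t) -> (e -> t))) applied to t yields ((t -> t) -> (e -> t)).
[[lorp brell] quill]: ((t -> t) -> (e -> t)) applied to (t -> t) yields (e -> t).
At [blicket [[lorp brell] quill]]: neither (t -> e) nor (e -> t) can take the other as argument; the node is ill-typed.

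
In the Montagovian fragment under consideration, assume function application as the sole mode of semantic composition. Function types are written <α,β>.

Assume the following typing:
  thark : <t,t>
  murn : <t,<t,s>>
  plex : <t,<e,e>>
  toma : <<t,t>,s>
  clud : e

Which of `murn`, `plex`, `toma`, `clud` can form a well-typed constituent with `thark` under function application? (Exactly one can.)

toma

murn : <t,<t,s>> — no; thark wants t, and murn wants t.
plex : <t,<e,e>> — no; thark wants t, and plex wants t.
toma — combines: toma : <<t,t>,s> takes thark : <t,t> as argument, giving s.
clud : e — no; thark wants t, and clud wants nothing (atomic).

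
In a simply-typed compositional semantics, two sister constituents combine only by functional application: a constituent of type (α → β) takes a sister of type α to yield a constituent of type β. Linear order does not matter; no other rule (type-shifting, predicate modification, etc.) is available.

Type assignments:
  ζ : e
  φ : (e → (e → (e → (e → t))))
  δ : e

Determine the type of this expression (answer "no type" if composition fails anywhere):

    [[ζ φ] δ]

At [ζ φ], φ : (e → (e → (e → (e → t)))) takes ζ : e, giving (e → (e → (e → t))).
At [[ζ φ] δ], [ζ φ] : (e → (e → (e → t))) takes δ : e, giving (e → (e → t)).

(e → (e → t))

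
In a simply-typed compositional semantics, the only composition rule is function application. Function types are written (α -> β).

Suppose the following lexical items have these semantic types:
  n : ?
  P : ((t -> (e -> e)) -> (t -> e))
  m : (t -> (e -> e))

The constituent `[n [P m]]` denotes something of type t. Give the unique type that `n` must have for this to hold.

At [n [P m]] (required: t): [P m] is (t -> e), which is not a function with range t; hence n is the functor — type ((t -> e) -> t).

((t -> e) -> t)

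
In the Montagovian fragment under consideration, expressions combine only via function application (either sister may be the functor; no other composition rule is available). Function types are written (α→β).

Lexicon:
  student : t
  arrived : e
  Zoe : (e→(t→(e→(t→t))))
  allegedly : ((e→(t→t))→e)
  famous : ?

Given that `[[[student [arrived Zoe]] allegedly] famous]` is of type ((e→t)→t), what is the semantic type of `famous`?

[[[student [arrived Zoe]] allegedly] famous] is required to be ((e→t)→t). [[student [arrived Zoe]] allegedly] : e cannot yield ((e→t)→t) as functor, so famous : (e→((e→t)→t)).

(e→((e→t)→t))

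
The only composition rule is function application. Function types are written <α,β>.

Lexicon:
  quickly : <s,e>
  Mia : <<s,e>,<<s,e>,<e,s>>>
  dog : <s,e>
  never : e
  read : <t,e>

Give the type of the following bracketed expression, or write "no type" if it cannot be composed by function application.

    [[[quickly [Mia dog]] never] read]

[Mia dog]: Mia is <<s,e>,<<s,e>,<e,s>>>, dog is <s,e>; result <<s,e>,<e,s>>.
[quickly [Mia dog]]: [Mia dog] is <<s,e>,<e,s>>, quickly is <s,e>; result <e,s>.
[[quickly [Mia dog]] never]: [quickly [Mia dog]] is <e,s>, never is e; result s.
At [[[quickly [Mia dog]] never] read]: neither s nor <t,e> can take the other as argument; the node is ill-typed.

no type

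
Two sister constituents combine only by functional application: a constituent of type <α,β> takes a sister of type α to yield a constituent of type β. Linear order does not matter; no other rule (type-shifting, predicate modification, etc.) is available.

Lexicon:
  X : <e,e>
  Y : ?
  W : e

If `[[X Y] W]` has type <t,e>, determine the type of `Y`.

[[X Y] W] must have type <t,e>. The sister W has type e; that is not a function onto <t,e>, so [X Y] must be the functor, of type <e,<t,e>>.
[X Y] must have type <e,<t,e>>. The sister X has type <e,e>; that is not a function onto <e,<t,e>>, so Y must be the functor, of type <<e,e>,<e,<t,e>>>.

<<e,e>,<e,<t,e>>>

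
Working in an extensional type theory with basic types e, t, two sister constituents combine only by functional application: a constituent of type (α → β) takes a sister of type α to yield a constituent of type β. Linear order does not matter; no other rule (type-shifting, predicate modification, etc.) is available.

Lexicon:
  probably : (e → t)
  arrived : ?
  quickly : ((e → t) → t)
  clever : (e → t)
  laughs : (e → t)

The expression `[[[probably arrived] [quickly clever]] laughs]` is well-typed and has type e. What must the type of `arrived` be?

((e → t) → (t → ((e → t) → e)))

For [[[probably arrived] [quickly clever]] laughs] to have type e with laughs of type (e → t), [[probably arrived] [quickly clever]] must be the function: [[probably arrived] [quickly clever]] : ((e → t) → e).
For [[probably arrived] [quickly clever]] to have type ((e → t) → e) with [quickly clever] of type t, [probably arrived] must be the function: [probably arrived] : (t → ((e → t) → e)).
For [probably arrived] to have type (t → ((e → t) → e)) with probably of type (e → t), arrived must be the function: arrived : ((e → t) → (t → ((e → t) → e))).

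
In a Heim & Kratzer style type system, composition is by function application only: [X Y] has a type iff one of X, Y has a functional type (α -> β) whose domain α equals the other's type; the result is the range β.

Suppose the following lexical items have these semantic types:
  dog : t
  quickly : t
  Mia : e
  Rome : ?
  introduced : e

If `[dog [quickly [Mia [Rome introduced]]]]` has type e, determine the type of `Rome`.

(e -> (e -> (t -> (t -> e))))

[dog [quickly [Mia [Rome introduced]]]] must have type e. The sister dog has type t; that is not a function onto e, so [quickly [Mia [Rome introduced]]] must be the functor, of type (t -> e).
[quickly [Mia [Rome introduced]]] must have type (t -> e). The sister quickly has type t; that is not a function onto (t -> e), so [Mia [Rome introduced]] must be the functor, of type (t -> (t -> e)).
[Mia [Rome introduced]] must have type (t -> (t -> e)). The sister Mia has type e; that is not a function onto (t -> (t -> e)), so [Rome introduced] must be the functor, of type (e -> (t -> (t -> e))).
[Rome introduced] must have type (e -> (t -> (t -> e))). The sister introduced has type e; that is not a function onto (e -> (t -> (t -> e))), so Rome must be the functor, of type (e -> (e -> (t -> (t -> e)))).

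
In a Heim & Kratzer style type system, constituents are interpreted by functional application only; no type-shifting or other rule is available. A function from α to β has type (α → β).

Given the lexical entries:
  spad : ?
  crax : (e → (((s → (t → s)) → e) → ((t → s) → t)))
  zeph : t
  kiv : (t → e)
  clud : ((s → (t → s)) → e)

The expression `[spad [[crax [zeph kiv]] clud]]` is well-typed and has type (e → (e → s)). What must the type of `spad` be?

For [spad [[crax [zeph kiv]] clud]] to have type (e → (e → s)) with [[crax [zeph kiv]] clud] of type ((t → s) → t), spad must be the function: spad : (((t → s) → t) → (e → (e → s))).

(((t → s) → t) → (e → (e → s)))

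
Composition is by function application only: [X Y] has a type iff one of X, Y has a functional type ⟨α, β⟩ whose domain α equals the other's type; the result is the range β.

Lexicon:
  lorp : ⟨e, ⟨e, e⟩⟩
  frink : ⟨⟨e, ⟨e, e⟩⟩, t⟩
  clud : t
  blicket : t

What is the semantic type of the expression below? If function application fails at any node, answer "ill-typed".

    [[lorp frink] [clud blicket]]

ill-typed

At [lorp frink], frink : ⟨⟨e, ⟨e, e⟩⟩, t⟩ takes lorp : ⟨e, ⟨e, e⟩⟩, giving t.
[clud blicket]: t with t — neither is a function whose domain matches the other; composition fails here.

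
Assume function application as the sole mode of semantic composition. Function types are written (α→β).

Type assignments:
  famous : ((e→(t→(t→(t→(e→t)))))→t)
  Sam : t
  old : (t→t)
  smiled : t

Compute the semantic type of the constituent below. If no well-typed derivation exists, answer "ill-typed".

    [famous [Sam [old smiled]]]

[old smiled]: (t→t) applied to t yields t.
[Sam [old smiled]]: t and t cannot combine by function application — type clash.

ill-typed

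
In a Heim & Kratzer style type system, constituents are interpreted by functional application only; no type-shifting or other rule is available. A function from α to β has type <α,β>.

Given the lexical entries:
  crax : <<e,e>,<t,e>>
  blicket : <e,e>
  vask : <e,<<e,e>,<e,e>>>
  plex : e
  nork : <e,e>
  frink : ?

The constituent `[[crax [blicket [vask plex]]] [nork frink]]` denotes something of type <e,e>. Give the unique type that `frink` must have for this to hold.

At [[crax [blicket [vask plex]]] [nork frink]] (required: <e,e>): [crax [blicket [vask plex]]] is <t,e>, which is not a function with range <e,e>; hence [nork frink] is the functor — type <<t,e>,<e,e>>.
At [nork frink] (required: <<t,e>,<e,e>>): nork is <e,e>, which is not a function with range <<t,e>,<e,e>>; hence frink is the functor — type <<e,e>,<<t,e>,<e,e>>>.

<<e,e>,<<t,e>,<e,e>>>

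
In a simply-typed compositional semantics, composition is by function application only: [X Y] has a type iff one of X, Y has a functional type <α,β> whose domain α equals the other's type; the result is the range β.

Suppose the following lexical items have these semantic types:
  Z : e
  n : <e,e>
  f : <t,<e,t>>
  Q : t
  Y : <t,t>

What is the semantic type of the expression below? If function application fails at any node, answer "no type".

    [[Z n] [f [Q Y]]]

[Z n] — n of type <e,e> combines with Z of type e: type e.
[Q Y] — Y of type <t,t> combines with Q of type t: type t.
[f [Q Y]] — f of type <t,<e,t>> combines with [Q Y] of type t: type <e,t>.
[[Z n] [f [Q Y]]] — [f [Q Y]] of type <e,t> combines with [Z n] of type e: type t.

t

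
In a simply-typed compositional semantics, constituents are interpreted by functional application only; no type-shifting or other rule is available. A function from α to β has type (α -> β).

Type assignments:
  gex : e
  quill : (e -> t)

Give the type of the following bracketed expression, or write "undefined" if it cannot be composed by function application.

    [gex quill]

t

[gex quill]: quill is (e -> t), gex is e; result t.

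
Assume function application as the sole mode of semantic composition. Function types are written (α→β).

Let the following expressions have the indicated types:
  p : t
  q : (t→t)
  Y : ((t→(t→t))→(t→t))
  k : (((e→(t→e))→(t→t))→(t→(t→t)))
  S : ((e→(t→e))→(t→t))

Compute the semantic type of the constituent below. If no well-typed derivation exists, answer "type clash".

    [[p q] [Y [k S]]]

t

At [p q], q : (t→t) takes p : t, giving t.
At [k S], k : (((e→(t→e))→(t→t))→(t→(t→t))) takes S : ((e→(t→e))→(t→t)), giving (t→(t→t)).
At [Y [k S]], Y : ((t→(t→t))→(t→t)) takes [k S] : (t→(t→t)), giving (t→t).
At [[p q] [Y [k S]]], [Y [k S]] : (t→t) takes [p q] : t, giving t.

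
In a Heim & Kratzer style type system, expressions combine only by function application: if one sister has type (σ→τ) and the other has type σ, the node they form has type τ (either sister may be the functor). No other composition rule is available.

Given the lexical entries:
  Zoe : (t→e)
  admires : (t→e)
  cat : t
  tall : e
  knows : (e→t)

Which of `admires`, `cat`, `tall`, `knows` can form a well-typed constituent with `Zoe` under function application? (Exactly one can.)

admires : (t→e) — Zoe needs t; admires needs t; neither fits.
cat — combines: Zoe : (t→e) takes cat : t as argument, giving e.
tall : e — Zoe needs t; tall needs nothing (atomic); neither fits.
knows : (e→t) — Zoe needs t; knows needs e; neither fits.

cat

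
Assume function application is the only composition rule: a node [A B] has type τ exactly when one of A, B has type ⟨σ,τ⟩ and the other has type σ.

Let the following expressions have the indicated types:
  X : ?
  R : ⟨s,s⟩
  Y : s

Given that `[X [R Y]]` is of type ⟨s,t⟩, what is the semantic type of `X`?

At [X [R Y]] (required: ⟨s,t⟩): [R Y] is s, which is not a function with range ⟨s,t⟩; hence X is the functor — type ⟨s,⟨s,t⟩⟩.

⟨s,⟨s,t⟩⟩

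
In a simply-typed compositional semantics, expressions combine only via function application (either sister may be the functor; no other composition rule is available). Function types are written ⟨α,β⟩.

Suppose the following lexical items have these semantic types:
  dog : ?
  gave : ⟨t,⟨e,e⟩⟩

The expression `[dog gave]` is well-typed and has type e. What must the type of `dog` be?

⟨⟨t,⟨e,e⟩⟩,e⟩

[dog gave] is required to be e. gave : ⟨t,⟨e,e⟩⟩ cannot yield e as functor, so dog : ⟨⟨t,⟨e,e⟩⟩,e⟩.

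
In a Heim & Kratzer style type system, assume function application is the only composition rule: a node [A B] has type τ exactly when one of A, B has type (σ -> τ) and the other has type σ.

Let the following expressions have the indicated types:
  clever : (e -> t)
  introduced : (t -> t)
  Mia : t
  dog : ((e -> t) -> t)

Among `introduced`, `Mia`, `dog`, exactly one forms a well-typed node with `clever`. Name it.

introduced : (t -> t) — clever needs e; introduced needs t; neither fits.
Mia : t — clever needs e; Mia needs nothing (atomic); neither fits.
dog — combines: dog : ((e -> t) -> t) takes clever : (e -> t) as argument, giving t.

dog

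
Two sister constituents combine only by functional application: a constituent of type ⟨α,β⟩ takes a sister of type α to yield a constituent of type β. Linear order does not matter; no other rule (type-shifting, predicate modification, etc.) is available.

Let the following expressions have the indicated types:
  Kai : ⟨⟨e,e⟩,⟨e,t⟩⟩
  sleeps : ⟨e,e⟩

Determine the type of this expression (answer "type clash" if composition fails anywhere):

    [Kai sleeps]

At [Kai sleeps], Kai : ⟨⟨e,e⟩,⟨e,t⟩⟩ takes sleeps : ⟨e,e⟩, giving ⟨e,t⟩.

⟨e,t⟩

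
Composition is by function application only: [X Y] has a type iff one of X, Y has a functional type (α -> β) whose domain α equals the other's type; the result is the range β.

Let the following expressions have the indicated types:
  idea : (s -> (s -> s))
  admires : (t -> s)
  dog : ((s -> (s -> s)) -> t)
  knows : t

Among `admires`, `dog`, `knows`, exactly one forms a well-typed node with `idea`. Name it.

admires : (t -> s) — does not combine with idea.
dog — combines: dog : ((s -> (s -> s)) -> t) takes idea : (s -> (s -> s)) as argument, giving t.
knows : t — does not combine with idea.

dog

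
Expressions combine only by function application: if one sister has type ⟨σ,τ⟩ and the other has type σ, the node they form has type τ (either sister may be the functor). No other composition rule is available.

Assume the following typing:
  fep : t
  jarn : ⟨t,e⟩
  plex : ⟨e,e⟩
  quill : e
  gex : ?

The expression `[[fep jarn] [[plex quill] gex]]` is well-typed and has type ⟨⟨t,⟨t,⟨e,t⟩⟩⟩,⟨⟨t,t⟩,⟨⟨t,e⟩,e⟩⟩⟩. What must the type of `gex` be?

⟨e,⟨e,⟨⟨t,⟨t,⟨e,t⟩⟩⟩,⟨⟨t,t⟩,⟨⟨t,e⟩,e⟩⟩⟩⟩⟩

[[fep jarn] [[plex quill] gex]] must have type ⟨⟨t,⟨t,⟨e,t⟩⟩⟩,⟨⟨t,t⟩,⟨⟨t,e⟩,e⟩⟩⟩. The sister [fep jarn] has type e; that is not a function onto ⟨⟨t,⟨t,⟨e,t⟩⟩⟩,⟨⟨t,t⟩,⟨⟨t,e⟩,e⟩⟩⟩, so [[plex quill] gex] must be the functor, of type ⟨e,⟨⟨t,⟨t,⟨e,t⟩⟩⟩,⟨⟨t,t⟩,⟨⟨t,e⟩,e⟩⟩⟩⟩.
[[plex quill] gex] must have type ⟨e,⟨⟨t,⟨t,⟨e,t⟩⟩⟩,⟨⟨t,t⟩,⟨⟨t,e⟩,e⟩⟩⟩⟩. The sister [plex quill] has type e; that is not a function onto ⟨e,⟨⟨t,⟨t,⟨e,t⟩⟩⟩,⟨⟨t,t⟩,⟨⟨t,e⟩,e⟩⟩⟩⟩, so gex must be the functor, of type ⟨e,⟨e,⟨⟨t,⟨t,⟨e,t⟩⟩⟩,⟨⟨t,t⟩,⟨⟨t,e⟩,e⟩⟩⟩⟩⟩.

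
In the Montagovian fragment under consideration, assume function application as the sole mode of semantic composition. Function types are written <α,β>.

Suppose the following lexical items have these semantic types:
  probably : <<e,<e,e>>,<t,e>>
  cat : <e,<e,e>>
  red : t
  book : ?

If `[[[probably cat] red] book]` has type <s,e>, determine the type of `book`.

<e,<s,e>>

[[[probably cat] red] book] is required to be <s,e>. [[probably cat] red] : e cannot yield <s,e> as functor, so book : <e,<s,e>>.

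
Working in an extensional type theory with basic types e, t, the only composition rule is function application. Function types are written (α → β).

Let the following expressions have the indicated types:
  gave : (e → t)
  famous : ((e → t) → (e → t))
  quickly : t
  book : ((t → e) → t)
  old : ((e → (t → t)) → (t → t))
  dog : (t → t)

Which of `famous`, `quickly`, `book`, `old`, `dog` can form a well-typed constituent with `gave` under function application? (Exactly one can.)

famous — combines: famous : ((e → t) → (e → t)) takes gave : (e → t) as argument, giving (e → t).
quickly : t — no; gave wants e, and quickly wants nothing (atomic).
book : ((t → e) → t) — no; gave wants e, and book wants (t → e).
old : ((e → (t → t)) → (t → t)) — no; gave wants e, and old wants (e → (t → t)).
dog : (t → t) — no; gave wants e, and dog wants t.

famous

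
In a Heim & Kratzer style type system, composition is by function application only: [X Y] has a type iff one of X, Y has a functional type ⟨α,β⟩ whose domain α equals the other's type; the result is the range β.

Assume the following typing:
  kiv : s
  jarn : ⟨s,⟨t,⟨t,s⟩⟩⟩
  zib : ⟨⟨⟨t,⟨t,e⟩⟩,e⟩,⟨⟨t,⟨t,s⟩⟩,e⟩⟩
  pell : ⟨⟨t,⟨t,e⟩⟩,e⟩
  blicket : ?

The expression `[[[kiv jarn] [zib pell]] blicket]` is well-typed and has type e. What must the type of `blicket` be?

⟨e,e⟩

[[[kiv jarn] [zib pell]] blicket] must have type e. The sister [[kiv jarn] [zib pell]] has type e; that is not a function onto e, so blicket must be the functor, of type ⟨e,e⟩.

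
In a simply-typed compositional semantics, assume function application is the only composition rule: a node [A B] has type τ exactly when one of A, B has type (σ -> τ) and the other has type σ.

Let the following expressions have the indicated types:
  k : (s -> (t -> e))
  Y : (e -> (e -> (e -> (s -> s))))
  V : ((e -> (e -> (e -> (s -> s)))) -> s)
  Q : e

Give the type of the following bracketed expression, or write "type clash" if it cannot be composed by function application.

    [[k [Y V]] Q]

[Y V] — V of type ((e -> (e -> (e -> (s -> s)))) -> s) combines with Y of type (e -> (e -> (e -> (s -> s)))): type s.
[k [Y V]] — k of type (s -> (t -> e)) combines with [Y V] of type s: type (t -> e).
[[k [Y V]] Q]: (t -> e) and e cannot combine by function application — type clash.

type clash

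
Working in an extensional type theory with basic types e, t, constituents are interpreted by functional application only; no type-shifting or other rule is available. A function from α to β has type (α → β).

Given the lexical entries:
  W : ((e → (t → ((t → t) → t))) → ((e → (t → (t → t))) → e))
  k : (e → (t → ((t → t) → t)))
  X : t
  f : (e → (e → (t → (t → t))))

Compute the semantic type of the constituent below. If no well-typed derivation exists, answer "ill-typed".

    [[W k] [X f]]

ill-typed

[W k]: functor W : ((e → (t → ((t → t) → t))) → ((e → (t → (t → t))) → e)), argument k : (e → (t → ((t → t) → t))); result ((e → (t → (t → t))) → e).
[X f]: t with (e → (e → (t → (t → t)))) — neither is a function whose domain matches the other; composition fails here.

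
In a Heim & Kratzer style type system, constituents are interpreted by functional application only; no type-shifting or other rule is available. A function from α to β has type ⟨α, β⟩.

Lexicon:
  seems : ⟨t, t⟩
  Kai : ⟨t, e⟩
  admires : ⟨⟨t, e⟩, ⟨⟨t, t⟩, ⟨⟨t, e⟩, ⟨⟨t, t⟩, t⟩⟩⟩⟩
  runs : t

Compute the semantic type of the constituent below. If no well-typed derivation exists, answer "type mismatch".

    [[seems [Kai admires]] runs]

[Kai admires] — admires of type ⟨⟨t, e⟩, ⟨⟨t, t⟩, ⟨⟨t, e⟩, ⟨⟨t, t⟩, t⟩⟩⟩⟩ combines with Kai of type ⟨t, e⟩: type ⟨⟨t, t⟩, ⟨⟨t, e⟩, ⟨⟨t, t⟩, t⟩⟩⟩.
[seems [Kai admires]] — [Kai admires] of type ⟨⟨t, t⟩, ⟨⟨t, e⟩, ⟨⟨t, t⟩, t⟩⟩⟩ combines with seems of type ⟨t, t⟩: type ⟨⟨t, e⟩, ⟨⟨t, t⟩, t⟩⟩.
[[seems [Kai admires]] runs]: ⟨⟨t, e⟩, ⟨⟨t, t⟩, t⟩⟩ and t cannot combine by function application — type clash.

type mismatch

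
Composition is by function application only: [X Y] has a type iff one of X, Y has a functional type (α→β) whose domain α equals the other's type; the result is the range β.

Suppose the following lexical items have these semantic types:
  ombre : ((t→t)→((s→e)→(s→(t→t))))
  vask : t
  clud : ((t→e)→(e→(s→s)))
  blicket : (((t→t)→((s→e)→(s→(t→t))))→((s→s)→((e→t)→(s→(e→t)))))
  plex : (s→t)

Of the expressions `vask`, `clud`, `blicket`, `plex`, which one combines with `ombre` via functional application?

blicket

vask : t — does not combine with ombre.
clud : ((t→e)→(e→(s→s))) — does not combine with ombre.
blicket — combines: blicket : (((t→t)→((s→e)→(s→(t→t))))→((s→s)→((e→t)→(s→(e→t))))) takes ombre : ((t→t)→((s→e)→(s→(t→t)))) as argument, giving ((s→s)→((e→t)→(s→(e→t)))).
plex : (s→t) — does not combine with ombre.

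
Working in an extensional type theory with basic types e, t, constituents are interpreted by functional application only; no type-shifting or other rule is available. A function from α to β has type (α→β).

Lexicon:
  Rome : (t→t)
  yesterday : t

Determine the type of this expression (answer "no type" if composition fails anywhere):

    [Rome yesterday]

t

At [Rome yesterday], Rome : (t→t) takes yesterday : t, giving t.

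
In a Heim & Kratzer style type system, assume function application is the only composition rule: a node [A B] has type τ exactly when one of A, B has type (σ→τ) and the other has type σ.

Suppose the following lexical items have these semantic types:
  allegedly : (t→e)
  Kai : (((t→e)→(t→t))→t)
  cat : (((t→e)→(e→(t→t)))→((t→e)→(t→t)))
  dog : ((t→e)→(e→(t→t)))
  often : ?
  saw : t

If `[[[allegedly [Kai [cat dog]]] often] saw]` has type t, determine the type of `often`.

(e→(t→t))

[[[allegedly [Kai [cat dog]]] often] saw] is required to be t. saw : t cannot yield t as functor, so [[allegedly [Kai [cat dog]]] often] : (t→t).
[[allegedly [Kai [cat dog]]] often] is required to be (t→t). [allegedly [Kai [cat dog]]] : e cannot yield (t→t) as functor, so often : (e→(t→t)).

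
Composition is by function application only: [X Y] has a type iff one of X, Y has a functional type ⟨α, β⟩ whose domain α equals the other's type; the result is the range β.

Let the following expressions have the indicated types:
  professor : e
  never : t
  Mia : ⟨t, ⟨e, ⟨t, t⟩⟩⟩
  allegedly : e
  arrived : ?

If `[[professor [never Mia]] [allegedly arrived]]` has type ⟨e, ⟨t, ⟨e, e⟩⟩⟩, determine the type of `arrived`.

⟨e, ⟨⟨t, t⟩, ⟨e, ⟨t, ⟨e, e⟩⟩⟩⟩⟩

For [[professor [never Mia]] [allegedly arrived]] to have type ⟨e, ⟨t, ⟨e, e⟩⟩⟩ with [professor [never Mia]] of type ⟨t, t⟩, [allegedly arrived] must be the function: [allegedly arrived] : ⟨⟨t, t⟩, ⟨e, ⟨t, ⟨e, e⟩⟩⟩⟩.
For [allegedly arrived] to have type ⟨⟨t, t⟩, ⟨e, ⟨t, ⟨e, e⟩⟩⟩⟩ with allegedly of type e, arrived must be the function: arrived : ⟨e, ⟨⟨t, t⟩, ⟨e, ⟨t, ⟨e, e⟩⟩⟩⟩⟩.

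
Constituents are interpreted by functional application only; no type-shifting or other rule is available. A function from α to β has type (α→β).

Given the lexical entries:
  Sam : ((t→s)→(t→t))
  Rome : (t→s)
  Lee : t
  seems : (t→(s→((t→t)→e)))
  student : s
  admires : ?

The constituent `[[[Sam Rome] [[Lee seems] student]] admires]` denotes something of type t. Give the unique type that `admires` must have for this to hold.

At [[[Sam Rome] [[Lee seems] student]] admires] (required: t): [[Sam Rome] [[Lee seems] student]] is e, which is not a function with range t; hence admires is the functor — type (e→t).

(e→t)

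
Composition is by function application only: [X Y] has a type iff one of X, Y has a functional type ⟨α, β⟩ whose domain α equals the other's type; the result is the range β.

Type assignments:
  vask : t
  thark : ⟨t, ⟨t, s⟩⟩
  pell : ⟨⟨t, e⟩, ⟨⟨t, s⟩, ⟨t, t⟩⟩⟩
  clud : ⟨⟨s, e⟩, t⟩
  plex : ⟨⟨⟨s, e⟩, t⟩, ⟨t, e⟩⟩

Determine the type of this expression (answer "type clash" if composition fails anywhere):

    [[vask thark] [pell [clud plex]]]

[vask thark] — thark of type ⟨t, ⟨t, s⟩⟩ combines with vask of type t: type ⟨t, s⟩.
[clud plex] — plex of type ⟨⟨⟨s, e⟩, t⟩, ⟨t, e⟩⟩ combines with clud of type ⟨⟨s, e⟩, t⟩: type ⟨t, e⟩.
[pell [clud plex]] — pell of type ⟨⟨t, e⟩, ⟨⟨t, s⟩, ⟨t, t⟩⟩⟩ combines with [clud plex] of type ⟨t, e⟩: type ⟨⟨t, s⟩, ⟨t, t⟩⟩.
[[vask thark] [pell [clud plex]]] — [pell [clud plex]] of type ⟨⟨t, s⟩, ⟨t, t⟩⟩ combines with [vask thark] of type ⟨t, s⟩: type ⟨t, t⟩.

⟨t, t⟩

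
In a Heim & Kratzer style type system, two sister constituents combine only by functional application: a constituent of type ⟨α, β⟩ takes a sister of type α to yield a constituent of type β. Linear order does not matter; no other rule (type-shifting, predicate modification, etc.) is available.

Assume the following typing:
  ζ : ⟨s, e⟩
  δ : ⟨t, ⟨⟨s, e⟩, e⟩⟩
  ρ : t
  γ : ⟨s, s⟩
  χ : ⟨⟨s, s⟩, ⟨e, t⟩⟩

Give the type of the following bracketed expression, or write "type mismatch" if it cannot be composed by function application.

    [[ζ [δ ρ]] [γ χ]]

t

[δ ρ]: functor δ : ⟨t, ⟨⟨s, e⟩, e⟩⟩, argument ρ : t; result ⟨⟨s, e⟩, e⟩.
[ζ [δ ρ]]: functor [δ ρ] : ⟨⟨s, e⟩, e⟩, argument ζ : ⟨s, e⟩; result e.
[γ χ]: functor χ : ⟨⟨s, s⟩, ⟨e, t⟩⟩, argument γ : ⟨s, s⟩; result ⟨e, t⟩.
[[ζ [δ ρ]] [γ χ]]: functor [γ χ] : ⟨e, t⟩, argument [ζ [δ ρ]] : e; result t.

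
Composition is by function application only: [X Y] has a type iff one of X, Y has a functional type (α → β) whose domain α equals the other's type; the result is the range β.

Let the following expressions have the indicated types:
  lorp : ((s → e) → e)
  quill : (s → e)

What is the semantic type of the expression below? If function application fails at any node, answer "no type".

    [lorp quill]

[lorp quill]: functor lorp : ((s → e) → e), argument quill : (s → e); result e.

e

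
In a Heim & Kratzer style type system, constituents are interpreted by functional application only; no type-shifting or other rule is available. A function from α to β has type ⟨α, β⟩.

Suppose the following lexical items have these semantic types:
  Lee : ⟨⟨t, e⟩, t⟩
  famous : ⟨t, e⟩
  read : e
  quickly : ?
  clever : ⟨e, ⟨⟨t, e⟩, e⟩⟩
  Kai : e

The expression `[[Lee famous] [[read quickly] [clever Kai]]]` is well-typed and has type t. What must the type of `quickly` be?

[[Lee famous] [[read quickly] [clever Kai]]] must have type t. The sister [Lee famous] has type t; that is not a function onto t, so [[read quickly] [clever Kai]] must be the functor, of type ⟨t, t⟩.
[[read quickly] [clever Kai]] must have type ⟨t, t⟩. The sister [clever Kai] has type ⟨⟨t, e⟩, e⟩; that is not a function onto ⟨t, t⟩, so [read quickly] must be the functor, of type ⟨⟨⟨t, e⟩, e⟩, ⟨t, t⟩⟩.
[read quickly] must have type ⟨⟨⟨t, e⟩, e⟩, ⟨t, t⟩⟩. The sister read has type e; that is not a function onto ⟨⟨⟨t, e⟩, e⟩, ⟨t, t⟩⟩, so quickly must be the functor, of type ⟨e, ⟨⟨⟨t, e⟩, e⟩, ⟨t, t⟩⟩⟩.

⟨e, ⟨⟨⟨t, e⟩, e⟩, ⟨t, t⟩⟩⟩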